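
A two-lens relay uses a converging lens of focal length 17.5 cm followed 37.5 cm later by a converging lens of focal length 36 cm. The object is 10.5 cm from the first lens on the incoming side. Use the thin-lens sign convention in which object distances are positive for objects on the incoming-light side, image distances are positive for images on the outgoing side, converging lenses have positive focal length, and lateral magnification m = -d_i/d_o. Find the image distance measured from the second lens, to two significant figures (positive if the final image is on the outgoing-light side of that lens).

Lens 1: 1/d_i1 = 1/f_1 - 1/d_o1 = 1/17.5 - 1/10.5 = -0.03810 cm^-1, so d_i1 = -26.250 cm.
The intermediate image is virtual, 26.250 cm to the left of lens 1, so d_o2 = L - d_i1 = 37.5 - (-26.250) = 63.750 cm.
Lens 2: 1/d_i2 = 1/f_2 - 1/d_o2 = 1/36 - 1/(63.750) = 0.01209 cm^-1, so d_i2 = 82.703 cm.

83 cm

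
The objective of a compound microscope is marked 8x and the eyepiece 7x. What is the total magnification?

The overall magnification of a compound microscope is the product of the objective and eyepiece magnifications:
M = M_obj x M_eye = 8 x 7 = 56.

56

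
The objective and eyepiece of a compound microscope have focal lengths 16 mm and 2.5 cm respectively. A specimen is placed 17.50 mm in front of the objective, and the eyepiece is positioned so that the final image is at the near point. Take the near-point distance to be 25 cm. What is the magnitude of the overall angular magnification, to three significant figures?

Convert to cm: f_obj = 16 mm = 1.6 cm; d_o = 17.50 mm = 1.75 cm.
Objective: 1/d_i = 1/f_obj - 1/d_o = 1/1.6 - 1/1.75 = 0.05357 cm^-1, so d_i = 18.667 cm.
m_obj = -d_i/d_o = -18.667/1.75 = -10.667.
Eyepiece angular magnification (image at near point): M_eye = 1 + D/f_e = 1 + 25/2.5 = 11.000.
Overall M = m_obj x M_eye = (-10.667)(11.000) = -117.33.
|M| = 117.33.

117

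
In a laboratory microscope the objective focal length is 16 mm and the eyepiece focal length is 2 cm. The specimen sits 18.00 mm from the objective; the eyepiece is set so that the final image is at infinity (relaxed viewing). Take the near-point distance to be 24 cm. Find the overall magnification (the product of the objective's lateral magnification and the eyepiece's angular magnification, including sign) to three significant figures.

-96.0

Convert to cm: f_obj = 16 mm = 1.6 cm; d_o = 18.00 mm = 1.80 cm.
Objective: 1/d_i = 1/f_obj - 1/d_o = 1/1.6 - 1/1.80 = 0.06944 cm^-1, so d_i = 14.400 cm.
m_obj = -d_i/d_o = -14.400/1.80 = -8.000.
Eyepiece angular magnification (image at infinity): M_eye = D/f_e = 24/2 = 12.000.
Overall M = m_obj x M_eye = (-8.000)(12.000) = -96.00.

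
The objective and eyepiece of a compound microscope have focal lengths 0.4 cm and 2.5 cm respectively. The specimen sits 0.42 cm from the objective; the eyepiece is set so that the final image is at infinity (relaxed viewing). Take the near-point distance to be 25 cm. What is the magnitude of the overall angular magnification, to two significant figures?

200

Objective: 1/d_i = 1/f_obj - 1/d_o = 1/0.4 - 1/0.42 = 0.11905 cm^-1, so d_i = 8.400 cm.
m_obj = -d_i/d_o = -8.400/0.42 = -20.000.
Eyepiece angular magnification (image at infinity): M_eye = D/f_e = 25/2.5 = 10.000.
Overall M = m_obj x M_eye = (-20.000)(10.000) = -200.00.
|M| = 200.00.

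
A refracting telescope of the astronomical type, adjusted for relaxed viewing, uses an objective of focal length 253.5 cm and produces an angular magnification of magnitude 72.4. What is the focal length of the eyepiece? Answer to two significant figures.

|M| = f_obj/f_eye, so f_eye = f_obj/|M| = 253.5/72.4 = 3.501 cm.

3.5 cm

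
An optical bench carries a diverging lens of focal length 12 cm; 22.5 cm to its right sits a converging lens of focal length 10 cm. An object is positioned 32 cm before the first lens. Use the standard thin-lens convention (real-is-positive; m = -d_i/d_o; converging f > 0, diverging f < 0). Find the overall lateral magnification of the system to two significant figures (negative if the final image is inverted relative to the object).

Lens 1: 1/d_i1 = 1/f_1 - 1/d_o1 = 1/(-12) - 1/32 = -0.11458 cm^-1, so d_i1 = -8.727 cm.
m_1 = -(-8.727)/32 = 0.2727.
The intermediate image is virtual, 8.727 cm to the left of lens 1, so d_o2 = L - d_i1 = 22.5 - (-8.727) = 31.227 cm.
Lens 2: 1/d_i2 = 1/f_2 - 1/d_o2 = 1/10 - 1/(31.227) = 0.06798 cm^-1, so d_i2 = 14.711 cm.
m_2 = -(14.711)/(31.227) = -0.4711.
The system's lateral magnification is m_1 m_2 = (0.2727)(-0.4711) = -0.1285.

-0.13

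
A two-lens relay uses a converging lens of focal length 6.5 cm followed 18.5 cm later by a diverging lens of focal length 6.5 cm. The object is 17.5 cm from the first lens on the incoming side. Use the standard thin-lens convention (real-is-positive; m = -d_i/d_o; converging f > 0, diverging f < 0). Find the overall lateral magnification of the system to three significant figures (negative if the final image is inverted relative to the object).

-0.262

Lens 1: 1/d_i1 = 1/f_1 - 1/d_o1 = 1/6.5 - 1/17.5 = 0.09670 cm^-1, so d_i1 = 10.341 cm.
m_1 = -(10.341)/17.5 = -0.5909.
The intermediate image is 10.341 cm to the right of lens 1, so d_o2 = L - d_i1 = 18.5 - 10.341 = 8.159 cm.
Lens 2: 1/d_i2 = 1/f_2 - 1/d_o2 = 1/(-6.5) - 1/(8.159) = -0.27641 cm^-1, so d_i2 = -3.618 cm.
m_2 = -(-3.618)/(8.159) = 0.4434.
The system's lateral magnification is m_1 m_2 = (-0.5909)(0.4434) = -0.2620.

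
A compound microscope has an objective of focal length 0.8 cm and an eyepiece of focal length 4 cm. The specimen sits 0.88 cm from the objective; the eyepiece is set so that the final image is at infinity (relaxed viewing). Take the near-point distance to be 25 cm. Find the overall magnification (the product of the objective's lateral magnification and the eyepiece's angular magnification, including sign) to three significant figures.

-62.5

Objective: 1/d_i = 1/f_obj - 1/d_o = 1/0.8 - 1/0.88 = 0.11364 cm^-1, so d_i = 8.800 cm.
m_obj = -d_i/d_o = -8.800/0.88 = -10.000.
Eyepiece angular magnification (image at infinity): M_eye = D/f_e = 25/4 = 6.250.
Overall M = m_obj x M_eye = (-10.000)(6.250) = -62.50.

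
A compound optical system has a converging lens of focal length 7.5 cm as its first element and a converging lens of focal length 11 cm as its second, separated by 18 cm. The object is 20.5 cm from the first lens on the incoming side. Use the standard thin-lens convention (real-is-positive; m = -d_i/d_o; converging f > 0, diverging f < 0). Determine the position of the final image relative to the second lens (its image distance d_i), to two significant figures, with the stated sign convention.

-14 cm

First lens: d_i1 = 1/(1/7.5 - 1/20.5) = 11.827 cm.
That image sits 6.173 cm in front of the second lens, so d_o2 = 6.173 cm.
Second lens: d_i2 = 1/(1/11 - 1/(6.173)) = -14.068 cm.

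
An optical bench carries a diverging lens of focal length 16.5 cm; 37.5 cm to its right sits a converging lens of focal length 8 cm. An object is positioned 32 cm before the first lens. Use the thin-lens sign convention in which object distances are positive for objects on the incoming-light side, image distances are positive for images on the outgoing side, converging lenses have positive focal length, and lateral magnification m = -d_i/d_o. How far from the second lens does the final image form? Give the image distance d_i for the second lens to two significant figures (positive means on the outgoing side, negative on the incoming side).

9.6 cm

First lens: d_i1 = 1/(1/(-16.5) - 1/32) = -10.887 cm.
With d_i1 < 0 the first image is virtual and lies on the object side; the object distance for lens 2 is d_o2 = 37.5 - (-10.887) = 48.387 cm.
Second lens: d_i2 = 1/(1/8 - 1/(48.387)) = 9.585 cm.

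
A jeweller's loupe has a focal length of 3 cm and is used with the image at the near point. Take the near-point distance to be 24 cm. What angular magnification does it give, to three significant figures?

9.00

M = 1 + D/f = 1 + 24/3 = 9.000.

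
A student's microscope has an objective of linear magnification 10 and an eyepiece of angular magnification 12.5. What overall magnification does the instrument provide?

125

The overall magnification of a compound microscope is the product of the objective and eyepiece magnifications:
M = M_obj x M_eye = 10 x 12.5 = 125.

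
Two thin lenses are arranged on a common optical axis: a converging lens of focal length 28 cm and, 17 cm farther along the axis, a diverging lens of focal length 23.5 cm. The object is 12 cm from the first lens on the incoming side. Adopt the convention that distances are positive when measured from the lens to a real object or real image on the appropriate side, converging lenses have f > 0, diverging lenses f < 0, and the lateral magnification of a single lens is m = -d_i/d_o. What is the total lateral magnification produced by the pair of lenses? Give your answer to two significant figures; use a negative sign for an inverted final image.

Applying the thin-lens equation to the first lens, 1/28 = 1/12 + 1/d_i1, which gives d_i1 = -21.000 cm.
Its lateral magnification is m_1 = -d_i1/d_o1 = -(-21.000)/12 = 1.7500.
With d_i1 < 0 the first image is virtual and lies on the object side; the object distance for lens 2 is d_o2 = 17 - (-21.000) = 38.000 cm.
Applying the thin-lens equation again with f_2 = -23.5 cm and d_o2 = 38.000 cm gives d_i2 = -14.520 cm.
m_2 = -(-14.520)/(38.000) = 0.3821.
The system's lateral magnification is m_1 m_2 = (1.7500)(0.3821) = 0.6687.

0.67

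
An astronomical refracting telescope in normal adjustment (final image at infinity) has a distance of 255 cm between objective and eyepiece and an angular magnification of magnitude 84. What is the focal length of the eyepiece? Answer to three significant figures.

In normal adjustment the tube length equals f_obj + f_eye and |M| = f_obj/f_eye.
So f_obj = 84 f_eye and 84 f_eye + f_eye = 255 cm, giving f_eye = 255/85 = 3.000 cm and f_obj = 252.000 cm.

3.00 cm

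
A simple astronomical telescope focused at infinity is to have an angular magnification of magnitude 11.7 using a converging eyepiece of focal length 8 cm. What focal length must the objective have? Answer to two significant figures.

94 cm

|M| = f_obj/|f_eye|, so f_obj = |M| x |f_eye| = 11.7 x 8 = 93.600 cm.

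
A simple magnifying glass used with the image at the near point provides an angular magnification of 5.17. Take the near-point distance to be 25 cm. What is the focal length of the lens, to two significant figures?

For the image at the near point, M = 1 + D/f.
f = D/(M - 1) = 25/(5.17 - 1) = 5.995 cm.

6.0 cm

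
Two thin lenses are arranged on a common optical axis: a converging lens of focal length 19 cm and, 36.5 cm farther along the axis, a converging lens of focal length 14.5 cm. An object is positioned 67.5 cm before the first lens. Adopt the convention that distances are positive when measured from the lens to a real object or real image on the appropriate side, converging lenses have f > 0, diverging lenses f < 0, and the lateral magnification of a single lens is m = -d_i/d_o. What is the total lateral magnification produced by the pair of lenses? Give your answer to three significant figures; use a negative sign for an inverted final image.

-1.28

First lens: d_i1 = 1/(1/19 - 1/67.5) = 26.443 cm.
m_1 = -(26.443)/67.5 = -0.3918.
That image sits 10.057 cm in front of the second lens, so d_o2 = 10.057 cm.
Second lens: d_i2 = 1/(1/14.5 - 1/(10.057)) = -32.818 cm.
m_2 = -(-32.818)/(10.057) = 3.2633.
Total m = m_1 x m_2 = (-0.3918)(3.2633) = -1.2784.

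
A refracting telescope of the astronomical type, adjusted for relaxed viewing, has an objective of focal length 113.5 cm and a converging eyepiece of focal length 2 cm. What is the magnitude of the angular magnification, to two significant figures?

|M| = f_obj/|f_eye| = 113.5/2 = 56.750.

57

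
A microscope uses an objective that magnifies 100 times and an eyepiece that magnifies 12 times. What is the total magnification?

The overall magnification of a compound microscope is the product of the objective and eyepiece magnifications:
M = M_obj x M_eye = 100 x 12 = 1200.

1200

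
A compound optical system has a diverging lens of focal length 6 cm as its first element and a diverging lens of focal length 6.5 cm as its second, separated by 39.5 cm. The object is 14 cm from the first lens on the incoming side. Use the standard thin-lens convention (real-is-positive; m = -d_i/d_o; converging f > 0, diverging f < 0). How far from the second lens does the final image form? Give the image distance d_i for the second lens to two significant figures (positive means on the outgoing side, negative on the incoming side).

Lens 1: 1/d_i1 = 1/f_1 - 1/d_o1 = 1/(-6) - 1/14 = -0.23810 cm^-1, so d_i1 = -4.200 cm.
The intermediate image is virtual, 4.200 cm to the left of lens 1, so d_o2 = L - d_i1 = 39.5 - (-4.200) = 43.700 cm.
Lens 2: 1/d_i2 = 1/f_2 - 1/d_o2 = 1/(-6.5) - 1/(43.700) = -0.17673 cm^-1, so d_i2 = -5.658 cm.

-5.7 cm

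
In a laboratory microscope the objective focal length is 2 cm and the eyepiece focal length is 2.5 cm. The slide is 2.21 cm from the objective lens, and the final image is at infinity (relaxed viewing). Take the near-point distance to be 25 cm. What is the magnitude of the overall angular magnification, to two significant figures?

Objective: 1/d_i = 1/f_obj - 1/d_o = 1/2 - 1/2.21 = 0.04751 cm^-1, so d_i = 21.048 cm.
m_obj = -d_i/d_o = -21.048/2.21 = -9.524.
Eyepiece angular magnification (image at infinity): M_eye = D/f_e = 25/2.5 = 10.000.
Overall M = m_obj x M_eye = (-9.524)(10.000) = -95.24.
|M| = 95.24.

95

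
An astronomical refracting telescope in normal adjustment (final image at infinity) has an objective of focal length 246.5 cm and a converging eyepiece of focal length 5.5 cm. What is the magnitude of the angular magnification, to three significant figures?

|M| = f_obj/|f_eye| = 246.5/5.5 = 44.818.

44.8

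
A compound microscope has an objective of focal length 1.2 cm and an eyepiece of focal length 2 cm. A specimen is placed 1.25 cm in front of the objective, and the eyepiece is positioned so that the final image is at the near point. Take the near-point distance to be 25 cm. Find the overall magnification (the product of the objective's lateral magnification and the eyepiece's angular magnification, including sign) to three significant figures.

Objective: 1/d_i = 1/f_obj - 1/d_o = 1/1.2 - 1/1.25 = 0.03333 cm^-1, so d_i = 30.000 cm.
m_obj = -d_i/d_o = -30.000/1.25 = -24.000.
Eyepiece angular magnification (image at near point): M_eye = 1 + D/f_e = 1 + 25/2 = 13.500.
Overall M = m_obj x M_eye = (-24.000)(13.500) = -324.00.

-324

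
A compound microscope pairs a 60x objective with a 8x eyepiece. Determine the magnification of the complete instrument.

480

The overall magnification of a compound microscope is the product of the objective and eyepiece magnifications:
M = M_obj x M_eye = 60 x 8 = 480.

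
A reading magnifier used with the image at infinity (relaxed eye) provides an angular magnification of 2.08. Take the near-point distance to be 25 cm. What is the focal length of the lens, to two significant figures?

12 cm

For the image at infinity, M = D/f.
f = D/M = 25/2.08 = 12.019 cm.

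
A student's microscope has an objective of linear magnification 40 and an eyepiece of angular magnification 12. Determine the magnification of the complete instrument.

480

The overall magnification of a compound microscope is the product of the objective and eyepiece magnifications:
M = M_obj x M_eye = 40 x 12 = 480.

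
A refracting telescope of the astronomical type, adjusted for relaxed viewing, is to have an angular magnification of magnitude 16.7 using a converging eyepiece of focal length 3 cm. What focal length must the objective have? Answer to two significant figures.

|M| = f_obj/|f_eye|, so f_obj = |M| x |f_eye| = 16.7 x 3 = 50.100 cm.

50 cm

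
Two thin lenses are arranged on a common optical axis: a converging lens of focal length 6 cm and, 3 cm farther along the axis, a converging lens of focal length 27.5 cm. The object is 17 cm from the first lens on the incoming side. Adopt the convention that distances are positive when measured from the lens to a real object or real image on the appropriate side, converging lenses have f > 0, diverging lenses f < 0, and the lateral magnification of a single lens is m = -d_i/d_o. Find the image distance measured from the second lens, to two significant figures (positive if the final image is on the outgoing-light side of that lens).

First lens: d_i1 = 1/(1/6 - 1/17) = 9.273 cm.
Since 9.273 cm > 3 cm, the first image lies past the second lens and serves as a virtual object: d_o2 = L - d_i1 = -6.273 cm.
Second lens: d_i2 = 1/(1/27.5 - 1/(-6.273)) = 5.108 cm.

5.1 cm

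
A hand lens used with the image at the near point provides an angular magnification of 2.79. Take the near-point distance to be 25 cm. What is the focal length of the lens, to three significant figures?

14.0 cm

For the image at the near point, M = 1 + D/f.
f = D/(M - 1) = 25/(2.79 - 1) = 13.966 cm.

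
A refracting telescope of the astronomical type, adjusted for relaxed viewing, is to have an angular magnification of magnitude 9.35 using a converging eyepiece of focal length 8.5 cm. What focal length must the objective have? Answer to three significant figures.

|M| = f_obj/|f_eye|, so f_obj = |M| x |f_eye| = 9.35 x 8.5 = 79.475 cm.

79.5 cm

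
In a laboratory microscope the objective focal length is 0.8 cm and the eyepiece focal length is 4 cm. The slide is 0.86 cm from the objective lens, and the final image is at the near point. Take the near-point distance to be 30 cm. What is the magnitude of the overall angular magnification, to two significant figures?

110

Objective: 1/d_i = 1/f_obj - 1/d_o = 1/0.8 - 1/0.86 = 0.08721 cm^-1, so d_i = 11.467 cm.
m_obj = -d_i/d_o = -11.467/0.86 = -13.333.
Eyepiece angular magnification (image at near point): M_eye = 1 + D/f_e = 1 + 30/4 = 8.500.
Overall M = m_obj x M_eye = (-13.333)(8.500) = -113.33.
|M| = 113.33.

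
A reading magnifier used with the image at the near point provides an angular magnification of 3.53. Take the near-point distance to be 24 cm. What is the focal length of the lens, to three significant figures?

For the image at the near point, M = 1 + D/f.
f = D/(M - 1) = 24/(3.53 - 1) = 9.486 cm.

9.49 cm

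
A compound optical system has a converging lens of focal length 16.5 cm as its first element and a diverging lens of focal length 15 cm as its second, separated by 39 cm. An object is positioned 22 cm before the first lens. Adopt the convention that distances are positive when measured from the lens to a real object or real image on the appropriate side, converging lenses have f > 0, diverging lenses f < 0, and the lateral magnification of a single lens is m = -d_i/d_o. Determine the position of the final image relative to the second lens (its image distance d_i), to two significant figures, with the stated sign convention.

Applying the thin-lens equation to the first lens, 1/16.5 = 1/22 + 1/d_i1, which gives d_i1 = 66.000 cm.
Since 66.000 cm > 39 cm, the first image lies past the second lens and serves as a virtual object: d_o2 = L - d_i1 = -27.000 cm.
Applying the thin-lens equation again with f_2 = -15 cm and d_o2 = -27.000 cm gives d_i2 = -33.750 cm.

-34 cm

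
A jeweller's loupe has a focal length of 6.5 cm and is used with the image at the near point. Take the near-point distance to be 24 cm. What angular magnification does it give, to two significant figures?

4.7

M = 1 + D/f = 1 + 24/6.5 = 4.692.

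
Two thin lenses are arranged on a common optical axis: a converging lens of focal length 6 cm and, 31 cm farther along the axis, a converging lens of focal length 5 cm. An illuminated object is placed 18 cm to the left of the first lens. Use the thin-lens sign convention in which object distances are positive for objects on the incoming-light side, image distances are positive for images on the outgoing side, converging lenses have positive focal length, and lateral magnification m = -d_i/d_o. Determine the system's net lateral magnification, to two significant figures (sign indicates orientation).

0.15

First lens: d_i1 = 1/(1/6 - 1/18) = 9.000 cm.
m_1 = -(9.000)/18 = -0.5000.
The intermediate image is 9.000 cm to the right of lens 1, so d_o2 = L - d_i1 = 31 - 9.000 = 22.000 cm.
Second lens: d_i2 = 1/(1/5 - 1/(22.000)) = 6.471 cm.
m_2 = -(6.471)/(22.000) = -0.2941.
The system's lateral magnification is m_1 m_2 = (-0.5000)(-0.2941) = 0.1471.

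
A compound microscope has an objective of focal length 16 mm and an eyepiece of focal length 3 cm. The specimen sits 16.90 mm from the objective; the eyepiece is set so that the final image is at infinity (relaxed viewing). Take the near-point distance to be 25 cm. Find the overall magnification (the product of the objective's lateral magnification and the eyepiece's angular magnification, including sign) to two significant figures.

-150

Convert to cm: f_obj = 16 mm = 1.6 cm; d_o = 16.90 mm = 1.69 cm.
Objective: 1/d_i = 1/f_obj - 1/d_o = 1/1.6 - 1/1.69 = 0.03328 cm^-1, so d_i = 30.044 cm.
m_obj = -d_i/d_o = -30.044/1.69 = -17.778.
Eyepiece angular magnification (image at infinity): M_eye = D/f_e = 25/3 = 8.333.
Overall M = m_obj x M_eye = (-17.778)(8.333) = -148.15.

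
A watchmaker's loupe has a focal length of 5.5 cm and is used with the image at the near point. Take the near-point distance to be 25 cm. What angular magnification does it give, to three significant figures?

M = 1 + D/f = 1 + 25/5.5 = 5.545.

5.55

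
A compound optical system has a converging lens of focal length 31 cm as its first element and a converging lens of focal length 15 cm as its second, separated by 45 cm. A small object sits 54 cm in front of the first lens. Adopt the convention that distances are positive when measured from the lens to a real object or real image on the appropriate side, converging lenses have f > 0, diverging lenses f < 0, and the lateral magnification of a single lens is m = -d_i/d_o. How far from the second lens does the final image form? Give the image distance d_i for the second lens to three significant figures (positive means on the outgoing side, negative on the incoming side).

9.74 cm

Applying the thin-lens equation to the first lens, 1/31 = 1/54 + 1/d_i1, which gives d_i1 = 72.783 cm.
This image would form 72.783 cm past lens 1, i.e. 27.783 cm beyond lens 2, so it is a virtual object for lens 2: d_o2 = 45 - 72.783 = -27.783 cm.
Applying the thin-lens equation again with f_2 = 15 cm and d_o2 = -27.783 cm gives d_i2 = 9.741 cm.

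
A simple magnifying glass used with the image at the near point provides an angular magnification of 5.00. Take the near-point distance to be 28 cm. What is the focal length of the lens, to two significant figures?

For the image at the near point, M = 1 + D/f.
f = D/(M - 1) = 28/(5.0 - 1) = 7.000 cm.

7.0 cm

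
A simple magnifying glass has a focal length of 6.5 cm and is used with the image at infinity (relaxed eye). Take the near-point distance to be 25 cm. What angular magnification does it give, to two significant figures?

3.8

M = D/f = 25/6.5 = 3.846.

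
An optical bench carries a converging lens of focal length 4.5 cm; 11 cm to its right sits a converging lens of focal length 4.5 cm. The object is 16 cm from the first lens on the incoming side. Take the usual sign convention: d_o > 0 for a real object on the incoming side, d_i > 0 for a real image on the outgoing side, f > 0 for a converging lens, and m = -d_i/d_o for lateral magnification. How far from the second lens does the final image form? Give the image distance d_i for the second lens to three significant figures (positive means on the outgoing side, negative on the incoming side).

First lens: d_i1 = 1/(1/4.5 - 1/16) = 6.261 cm.
That image sits 4.739 cm in front of the second lens, so d_o2 = 4.739 cm.
Second lens: d_i2 = 1/(1/4.5 - 1/(4.739)) = 89.182 cm.

89.2 cm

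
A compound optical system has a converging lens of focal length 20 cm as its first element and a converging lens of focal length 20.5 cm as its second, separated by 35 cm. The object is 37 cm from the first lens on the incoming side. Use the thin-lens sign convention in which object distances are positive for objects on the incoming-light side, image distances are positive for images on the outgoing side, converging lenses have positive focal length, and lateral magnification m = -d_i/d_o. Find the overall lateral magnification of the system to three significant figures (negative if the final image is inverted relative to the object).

-0.831

Lens 1: 1/d_i1 = 1/f_1 - 1/d_o1 = 1/20 - 1/37 = 0.02297 cm^-1, so d_i1 = 43.529 cm.
m_1 = -(43.529)/37 = -1.1765.
This image would form 43.529 cm past lens 1, i.e. 8.529 cm beyond lens 2, so it is a virtual object for lens 2: d_o2 = 35 - 43.529 = -8.529 cm.
Lens 2: 1/d_i2 = 1/f_2 - 1/d_o2 = 1/20.5 - 1/(-8.529) = 0.16602 cm^-1, so d_i2 = 6.023 cm.
m_2 = -(6.023)/(-8.529) = 0.7062.
Total m = m_1 x m_2 = (-1.1765)(0.7062) = -0.8308.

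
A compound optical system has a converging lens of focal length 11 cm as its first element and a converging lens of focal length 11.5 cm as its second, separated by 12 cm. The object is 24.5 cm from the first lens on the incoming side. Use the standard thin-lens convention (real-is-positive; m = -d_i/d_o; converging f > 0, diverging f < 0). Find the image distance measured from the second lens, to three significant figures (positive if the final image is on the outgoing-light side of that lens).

Applying the thin-lens equation to the first lens, 1/11 = 1/24.5 + 1/d_i1, which gives d_i1 = 19.963 cm.
This image would form 19.963 cm past lens 1, i.e. 7.963 cm beyond lens 2, so it is a virtual object for lens 2: d_o2 = 12 - 19.963 = -7.963 cm.
Applying the thin-lens equation again with f_2 = 11.5 cm and d_o2 = -7.963 cm gives d_i2 = 4.705 cm.

4.71 cm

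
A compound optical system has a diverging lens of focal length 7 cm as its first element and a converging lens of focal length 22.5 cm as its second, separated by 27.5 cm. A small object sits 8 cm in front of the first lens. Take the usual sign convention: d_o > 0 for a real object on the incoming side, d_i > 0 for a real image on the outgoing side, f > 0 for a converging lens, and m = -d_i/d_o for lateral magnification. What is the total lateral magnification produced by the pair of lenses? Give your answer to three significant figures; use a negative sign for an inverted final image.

-1.20

Lens 1: 1/d_i1 = 1/f_1 - 1/d_o1 = 1/(-7) - 1/8 = -0.26786 cm^-1, so d_i1 = -3.733 cm.
m_1 = -(-3.733)/8 = 0.4667.
The intermediate image is virtual, 3.733 cm to the left of lens 1, so d_o2 = L - d_i1 = 27.5 - (-3.733) = 31.233 cm.
Lens 2: 1/d_i2 = 1/f_2 - 1/d_o2 = 1/22.5 - 1/(31.233) = 0.01243 cm^-1, so d_i2 = 80.468 cm.
m_2 = -(80.468)/(31.233) = -2.5763.
Overall magnification: m = m_1 m_2 = -1.2023.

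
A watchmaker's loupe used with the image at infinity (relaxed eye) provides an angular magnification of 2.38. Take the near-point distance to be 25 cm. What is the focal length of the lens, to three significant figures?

For the image at infinity, M = D/f.
f = D/M = 25/2.38 = 10.504 cm.

10.5 cm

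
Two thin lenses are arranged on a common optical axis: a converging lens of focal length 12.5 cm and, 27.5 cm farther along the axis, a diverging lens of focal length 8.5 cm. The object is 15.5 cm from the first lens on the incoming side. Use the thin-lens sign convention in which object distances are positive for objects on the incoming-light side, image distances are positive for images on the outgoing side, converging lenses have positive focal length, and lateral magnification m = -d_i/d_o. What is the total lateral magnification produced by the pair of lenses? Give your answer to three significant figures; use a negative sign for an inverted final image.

Lens 1: 1/d_i1 = 1/f_1 - 1/d_o1 = 1/12.5 - 1/15.5 = 0.01548 cm^-1, so d_i1 = 64.583 cm.
m_1 = -(64.583)/15.5 = -4.1667.
Since 64.583 cm > 27.5 cm, the first image lies past the second lens and serves as a virtual object: d_o2 = L - d_i1 = -37.083 cm.
Lens 2: 1/d_i2 = 1/f_2 - 1/d_o2 = 1/(-8.5) - 1/(-37.083) = -0.09068 cm^-1, so d_i2 = -11.028 cm.
m_2 = -(-11.028)/(-37.083) = -0.2974.
Overall magnification: m = m_1 m_2 = 1.2391.

1.24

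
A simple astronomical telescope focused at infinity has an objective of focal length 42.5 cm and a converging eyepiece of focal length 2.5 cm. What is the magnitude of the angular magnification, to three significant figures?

17.0

|M| = f_obj/|f_eye| = 42.5/2.5 = 17.000.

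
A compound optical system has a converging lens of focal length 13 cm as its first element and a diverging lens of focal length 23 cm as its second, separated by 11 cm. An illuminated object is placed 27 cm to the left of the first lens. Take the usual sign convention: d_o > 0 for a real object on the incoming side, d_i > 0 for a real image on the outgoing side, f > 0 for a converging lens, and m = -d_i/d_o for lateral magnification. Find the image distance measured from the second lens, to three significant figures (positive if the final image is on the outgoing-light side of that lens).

36.2 cm

First lens: d_i1 = 1/(1/13 - 1/27) = 25.071 cm.
Since 25.071 cm > 11 cm, the first image lies past the second lens and serves as a virtual object: d_o2 = L - d_i1 = -14.071 cm.
Second lens: d_i2 = 1/(1/(-23) - 1/(-14.071)) = 36.248 cm.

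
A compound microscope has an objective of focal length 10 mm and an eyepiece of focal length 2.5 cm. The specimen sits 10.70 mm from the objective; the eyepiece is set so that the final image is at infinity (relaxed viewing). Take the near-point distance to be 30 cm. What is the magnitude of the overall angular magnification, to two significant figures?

Convert to cm: f_obj = 10 mm = 1 cm; d_o = 10.70 mm = 1.07 cm.
Objective: 1/d_i = 1/f_obj - 1/d_o = 1/1 - 1/1.07 = 0.06542 cm^-1, so d_i = 15.286 cm.
m_obj = -d_i/d_o = -15.286/1.07 = -14.286.
Eyepiece angular magnification (image at infinity): M_eye = D/f_e = 30/2.5 = 12.000.
Overall M = m_obj x M_eye = (-14.286)(12.000) = -171.43.
|M| = 171.43.

170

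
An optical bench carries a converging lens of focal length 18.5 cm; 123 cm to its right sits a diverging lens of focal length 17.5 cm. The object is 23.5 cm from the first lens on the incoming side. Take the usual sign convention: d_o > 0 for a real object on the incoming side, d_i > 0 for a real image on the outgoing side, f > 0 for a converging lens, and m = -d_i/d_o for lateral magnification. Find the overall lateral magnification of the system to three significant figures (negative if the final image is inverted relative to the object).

Applying the thin-lens equation to the first lens, 1/18.5 = 1/23.5 + 1/d_i1, which gives d_i1 = 86.950 cm.
Its lateral magnification is m_1 = -d_i1/d_o1 = -(86.950)/23.5 = -3.7000.
Object distance for lens 2: d_o2 = 123 - 86.950 = 36.050 cm.
Applying the thin-lens equation again with f_2 = -17.5 cm and d_o2 = 36.050 cm gives d_i2 = -11.781 cm.
m_2 = -(-11.781)/(36.050) = 0.3268.
Total m = m_1 x m_2 = (-3.7000)(0.3268) = -1.2092.

-1.21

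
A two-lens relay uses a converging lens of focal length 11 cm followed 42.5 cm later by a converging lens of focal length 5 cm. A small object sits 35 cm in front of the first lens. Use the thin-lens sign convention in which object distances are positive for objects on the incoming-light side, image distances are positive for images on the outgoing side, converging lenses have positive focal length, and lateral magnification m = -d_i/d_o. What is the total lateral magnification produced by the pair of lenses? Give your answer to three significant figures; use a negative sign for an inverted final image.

Applying the thin-lens equation to the first lens, 1/11 = 1/35 + 1/d_i1, which gives d_i1 = 16.042 cm.
Its lateral magnification is m_1 = -d_i1/d_o1 = -(16.042)/35 = -0.4583.
The intermediate image is 16.042 cm to the right of lens 1, so d_o2 = L - d_i1 = 42.5 - 16.042 = 26.458 cm.
Applying the thin-lens equation again with f_2 = 5 cm and d_o2 = 26.458 cm gives d_i2 = 6.165 cm.
m_2 = -(6.165)/(26.458) = -0.2330.
The system's lateral magnification is m_1 m_2 = (-0.4583)(-0.2330) = 0.1068.

0.107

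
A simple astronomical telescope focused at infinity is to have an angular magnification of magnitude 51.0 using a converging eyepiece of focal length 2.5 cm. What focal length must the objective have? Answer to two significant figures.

|M| = f_obj/|f_eye|, so f_obj = |M| x |f_eye| = 51.0 x 2.5 = 127.500 cm.

130 cm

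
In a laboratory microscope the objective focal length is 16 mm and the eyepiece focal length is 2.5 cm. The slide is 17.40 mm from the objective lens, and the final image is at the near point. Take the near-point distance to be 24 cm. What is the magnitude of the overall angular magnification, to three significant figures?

121

Convert to cm: f_obj = 16 mm = 1.6 cm; d_o = 17.40 mm = 1.74 cm.
Objective: 1/d_i = 1/f_obj - 1/d_o = 1/1.6 - 1/1.74 = 0.05029 cm^-1, so d_i = 19.886 cm.
m_obj = -d_i/d_o = -19.886/1.74 = -11.429.
Eyepiece angular magnification (image at near point): M_eye = 1 + D/f_e = 1 + 24/2.5 = 10.600.
Overall M = m_obj x M_eye = (-11.429)(10.600) = -121.14.
|M| = 121.14.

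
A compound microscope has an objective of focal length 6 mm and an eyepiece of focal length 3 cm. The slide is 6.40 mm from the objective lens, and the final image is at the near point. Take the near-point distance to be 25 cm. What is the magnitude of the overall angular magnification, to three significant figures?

Convert to cm: f_obj = 6 mm = 0.6 cm; d_o = 6.40 mm = 0.64 cm.
Objective: 1/d_i = 1/f_obj - 1/d_o = 1/0.6 - 1/0.64 = 0.10417 cm^-1, so d_i = 9.600 cm.
m_obj = -d_i/d_o = -9.600/0.64 = -15.000.
Eyepiece angular magnification (image at near point): M_eye = 1 + D/f_e = 1 + 25/3 = 9.333.
Overall M = m_obj x M_eye = (-15.000)(9.333) = -140.00.
|M| = 140.00.

140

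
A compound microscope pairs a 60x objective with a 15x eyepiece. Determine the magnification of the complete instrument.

900

The overall magnification of a compound microscope is the product of the objective and eyepiece magnifications:
M = M_obj x M_eye = 60 x 15 = 900.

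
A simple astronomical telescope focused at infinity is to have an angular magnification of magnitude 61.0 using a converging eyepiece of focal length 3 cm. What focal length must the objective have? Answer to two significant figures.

|M| = f_obj/|f_eye|, so f_obj = |M| x |f_eye| = 61.0 x 3 = 183.000 cm.

180 cm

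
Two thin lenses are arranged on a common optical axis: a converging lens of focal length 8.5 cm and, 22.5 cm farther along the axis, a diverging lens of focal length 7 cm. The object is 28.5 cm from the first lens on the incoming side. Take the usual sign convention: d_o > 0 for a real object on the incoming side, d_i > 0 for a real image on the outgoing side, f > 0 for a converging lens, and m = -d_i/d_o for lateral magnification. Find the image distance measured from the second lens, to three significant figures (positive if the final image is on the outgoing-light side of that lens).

-4.18 cm

First lens: d_i1 = 1/(1/8.5 - 1/28.5) = 12.113 cm.
Object distance for lens 2: d_o2 = 22.5 - 12.113 = 10.387 cm.
Second lens: d_i2 = 1/(1/(-7) - 1/(10.387)) = -4.182 cm.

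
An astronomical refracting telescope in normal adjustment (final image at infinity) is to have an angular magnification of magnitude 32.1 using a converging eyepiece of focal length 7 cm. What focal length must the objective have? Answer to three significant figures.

225 cm

|M| = f_obj/|f_eye|, so f_obj = |M| x |f_eye| = 32.1 x 7 = 224.700 cm.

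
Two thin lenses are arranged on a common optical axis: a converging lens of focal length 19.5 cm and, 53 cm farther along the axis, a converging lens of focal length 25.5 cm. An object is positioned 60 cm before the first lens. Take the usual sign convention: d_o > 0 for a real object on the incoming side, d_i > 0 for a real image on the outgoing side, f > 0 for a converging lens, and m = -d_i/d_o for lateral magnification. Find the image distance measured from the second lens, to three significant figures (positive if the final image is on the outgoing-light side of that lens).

-443 cm

Lens 1: 1/d_i1 = 1/f_1 - 1/d_o1 = 1/19.5 - 1/60 = 0.03462 cm^-1, so d_i1 = 28.889 cm.
That image sits 24.111 cm in front of the second lens, so d_o2 = 24.111 cm.
Lens 2: 1/d_i2 = 1/f_2 - 1/d_o2 = 1/25.5 - 1/(24.111) = -0.00226 cm^-1, so d_i2 = -442.680 cm.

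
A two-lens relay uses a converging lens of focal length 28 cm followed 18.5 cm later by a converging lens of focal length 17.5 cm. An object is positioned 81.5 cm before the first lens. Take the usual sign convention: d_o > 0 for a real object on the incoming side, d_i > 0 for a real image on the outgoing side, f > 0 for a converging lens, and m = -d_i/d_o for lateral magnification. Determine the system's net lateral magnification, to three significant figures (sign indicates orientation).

-0.220

First lens: d_i1 = 1/(1/28 - 1/81.5) = 42.654 cm.
m_1 = -(42.654)/81.5 = -0.5234.
Since 42.654 cm > 18.5 cm, the first image lies past the second lens and serves as a virtual object: d_o2 = L - d_i1 = -24.154 cm.
Second lens: d_i2 = 1/(1/17.5 - 1/(-24.154)) = 10.148 cm.
m_2 = -(10.148)/(-24.154) = 0.4201.
The system's lateral magnification is m_1 m_2 = (-0.5234)(0.4201) = -0.2199.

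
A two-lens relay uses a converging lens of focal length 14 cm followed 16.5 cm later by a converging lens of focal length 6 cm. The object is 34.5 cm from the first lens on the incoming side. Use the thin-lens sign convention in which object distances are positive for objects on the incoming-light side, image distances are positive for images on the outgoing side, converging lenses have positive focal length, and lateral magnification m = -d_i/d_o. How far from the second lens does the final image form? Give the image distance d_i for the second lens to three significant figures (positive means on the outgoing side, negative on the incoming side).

First lens: d_i1 = 1/(1/14 - 1/34.5) = 23.561 cm.
This image would form 23.561 cm past lens 1, i.e. 7.061 cm beyond lens 2, so it is a virtual object for lens 2: d_o2 = 16.5 - 23.561 = -7.061 cm.
Second lens: d_i2 = 1/(1/6 - 1/(-7.061)) = 3.244 cm.

3.24 cm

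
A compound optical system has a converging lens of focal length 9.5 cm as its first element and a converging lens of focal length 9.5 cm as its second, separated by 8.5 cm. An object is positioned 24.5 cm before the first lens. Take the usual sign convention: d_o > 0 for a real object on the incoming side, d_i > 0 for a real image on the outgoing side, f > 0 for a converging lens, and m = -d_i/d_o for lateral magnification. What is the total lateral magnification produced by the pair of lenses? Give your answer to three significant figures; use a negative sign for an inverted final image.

-0.364

First lens: d_i1 = 1/(1/9.5 - 1/24.5) = 15.517 cm.
m_1 = -(15.517)/24.5 = -0.6333.
This image would form 15.517 cm past lens 1, i.e. 7.017 cm beyond lens 2, so it is a virtual object for lens 2: d_o2 = 8.5 - 15.517 = -7.017 cm.
Second lens: d_i2 = 1/(1/9.5 - 1/(-7.017)) = 4.036 cm.
m_2 = -(4.036)/(-7.017) = 0.5752.
Total m = m_1 x m_2 = (-0.6333)(0.5752) = -0.3643.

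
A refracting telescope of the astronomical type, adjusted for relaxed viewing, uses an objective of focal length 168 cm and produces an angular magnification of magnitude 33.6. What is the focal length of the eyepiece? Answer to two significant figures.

5.0 cm

|M| = f_obj/f_eye, so f_eye = f_obj/|M| = 168/33.6 = 5.000 cm.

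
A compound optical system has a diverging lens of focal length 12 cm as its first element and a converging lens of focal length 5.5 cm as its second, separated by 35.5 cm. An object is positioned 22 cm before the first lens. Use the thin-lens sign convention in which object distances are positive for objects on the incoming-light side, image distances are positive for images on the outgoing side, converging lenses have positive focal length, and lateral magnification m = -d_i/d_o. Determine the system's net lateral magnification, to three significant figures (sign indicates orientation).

-0.0514

Lens 1: 1/d_i1 = 1/f_1 - 1/d_o1 = 1/(-12) - 1/22 = -0.12879 cm^-1, so d_i1 = -7.765 cm.
m_1 = -(-7.765)/22 = 0.3529.
The intermediate image is virtual, 7.765 cm to the left of lens 1, so d_o2 = L - d_i1 = 35.5 - (-7.765) = 43.265 cm.
Lens 2: 1/d_i2 = 1/f_2 - 1/d_o2 = 1/5.5 - 1/(43.265) = 0.15870 cm^-1, so d_i2 = 6.301 cm.
m_2 = -(6.301)/(43.265) = -0.1456.
Total m = m_1 x m_2 = (0.3529)(-0.1456) = -0.0514.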